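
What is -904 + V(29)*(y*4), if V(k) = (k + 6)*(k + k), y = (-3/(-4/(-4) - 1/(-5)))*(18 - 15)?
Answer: -61804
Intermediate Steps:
y = -15/2 (y = -3/(-4*(-¼) - 1*(-⅕))*3 = -3/(1 + ⅕)*3 = -3/6/5*3 = -3*⅚*3 = -5/2*3 = -15/2 ≈ -7.5000)
V(k) = 2*k*(6 + k) (V(k) = (6 + k)*(2*k) = 2*k*(6 + k))
-904 + V(29)*(y*4) = -904 + (2*29*(6 + 29))*(-15/2*4) = -904 + (2*29*35)*(-30) = -904 + 2030*(-30) = -904 - 60900 = -61804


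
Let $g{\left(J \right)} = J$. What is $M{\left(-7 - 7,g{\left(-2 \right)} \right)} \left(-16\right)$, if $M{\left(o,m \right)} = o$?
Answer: $224$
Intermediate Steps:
$M{\left(-7 - 7,g{\left(-2 \right)} \right)} \left(-16\right) = \left(-7 - 7\right) \left(-16\right) = \left(-14\right) \left(-16\right) = 224$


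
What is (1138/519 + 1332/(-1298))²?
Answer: 154376696464/113455122561 ≈ 1.3607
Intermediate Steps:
(1138/519 + 1332/(-1298))² = (1138*(1/519) + 1332*(-1/1298))² = (1138/519 - 666/649)² = (392908/336831)² = 154376696464/113455122561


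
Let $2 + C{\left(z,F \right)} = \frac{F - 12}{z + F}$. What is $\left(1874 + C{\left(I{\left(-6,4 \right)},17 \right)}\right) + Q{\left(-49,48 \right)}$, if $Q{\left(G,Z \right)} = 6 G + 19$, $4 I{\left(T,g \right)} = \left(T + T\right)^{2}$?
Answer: $\frac{84646}{53} \approx 1597.1$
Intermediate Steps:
$I{\left(T,g \right)} = T^{2}$ ($I{\left(T,g \right)} = \frac{\left(T + T\right)^{2}}{4} = \frac{\left(2 T\right)^{2}}{4} = \frac{4 T^{2}}{4} = T^{2}$)
$Q{\left(G,Z \right)} = 19 + 6 G$
$C{\left(z,F \right)} = -2 + \frac{-12 + F}{F + z}$ ($C{\left(z,F \right)} = -2 + \frac{F - 12}{z + F} = -2 + \frac{-12 + F}{F + z}$)
$\left(1874 + C{\left(I{\left(-6,4 \right)},17 \right)}\right) + Q{\left(-49,48 \right)} = \left(1874 + \frac{-12 - 17 - 2 \left(-6\right)^{2}}{17 + \left(-6\right)^{2}}\right) + \left(19 + 6 \left(-49\right)\right) = \left(1874 + \frac{-12 - 17 - 72}{17 + 36}\right) + \left(19 - 294\right) = \left(1874 + \frac{-12 - 17 - 72}{53}\right) - 275 = \left(1874 + \frac{1}{53} \left(-101\right)\right) - 275 = \left(1874 - \frac{101}{53}\right) - 275 = \frac{99221}{53} - 275 = \frac{84646}{53}$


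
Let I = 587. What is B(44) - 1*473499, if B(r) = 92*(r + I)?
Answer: -415447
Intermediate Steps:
B(r) = 54004 + 92*r (B(r) = 92*(r + 587) = 92*(587 + r) = 54004 + 92*r)
B(44) - 1*473499 = (54004 + 92*44) - 1*473499 = (54004 + 4048) - 473499 = 58052 - 473499 = -415447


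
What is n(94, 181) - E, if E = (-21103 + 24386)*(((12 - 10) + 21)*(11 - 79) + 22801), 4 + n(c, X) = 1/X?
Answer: -12619514574/181 ≈ -6.9721e+7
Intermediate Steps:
n(c, X) = -4 + 1/X
E = 69721071 (E = 3283*((2 + 21)*(-68) + 22801) = 3283*(23*(-68) + 22801) = 3283*(-1564 + 22801) = 3283*21237 = 69721071)
n(94, 181) - E = (-4 + 1/181) - 1*69721071 = (-4 + 1/181) - 69721071 = -723/181 - 69721071 = -12619514574/181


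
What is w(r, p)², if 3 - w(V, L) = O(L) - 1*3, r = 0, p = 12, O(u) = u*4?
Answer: 1764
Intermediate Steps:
O(u) = 4*u
w(V, L) = 6 - 4*L (w(V, L) = 3 - (4*L - 1*3) = 3 - (4*L - 3) = 3 - (-3 + 4*L) = 3 + (3 - 4*L) = 6 - 4*L)
w(r, p)² = (6 - 4*12)² = (6 - 48)² = (-42)² = 1764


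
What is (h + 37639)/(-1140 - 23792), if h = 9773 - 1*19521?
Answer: -27891/24932 ≈ -1.1187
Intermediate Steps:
h = -9748 (h = 9773 - 19521 = -9748)
(h + 37639)/(-1140 - 23792) = (-9748 + 37639)/(-1140 - 23792) = 27891/(-24932) = 27891*(-1/24932) = -27891/24932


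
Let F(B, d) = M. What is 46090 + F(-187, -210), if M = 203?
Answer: 46293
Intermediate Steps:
F(B, d) = 203
46090 + F(-187, -210) = 46090 + 203 = 46293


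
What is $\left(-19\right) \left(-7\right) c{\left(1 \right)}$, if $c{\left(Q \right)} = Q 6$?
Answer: $798$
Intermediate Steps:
$c{\left(Q \right)} = 6 Q$
$\left(-19\right) \left(-7\right) c{\left(1 \right)} = \left(-19\right) \left(-7\right) 6 \cdot 1 = 133 \cdot 6 = 798$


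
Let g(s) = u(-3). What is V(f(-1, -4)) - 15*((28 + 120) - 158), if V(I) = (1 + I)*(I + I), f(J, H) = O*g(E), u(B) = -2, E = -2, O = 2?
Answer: 174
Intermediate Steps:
g(s) = -2
f(J, H) = -4 (f(J, H) = 2*(-2) = -4)
V(I) = 2*I*(1 + I) (V(I) = (1 + I)*(2*I) = 2*I*(1 + I))
V(f(-1, -4)) - 15*((28 + 120) - 158) = 2*(-4)*(1 - 4) - 15*((28 + 120) - 158) = 2*(-4)*(-3) - 15*(148 - 158) = 24 - 15*(-10) = 24 + 150 = 174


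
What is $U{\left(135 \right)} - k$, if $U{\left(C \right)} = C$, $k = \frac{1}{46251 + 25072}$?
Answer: $\frac{9628604}{71323} \approx 135.0$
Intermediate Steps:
$k = \frac{1}{71323} \approx 1.4021 \cdot 10^{-5}$
$U{\left(135 \right)} - k = 135 - \frac{1}{71323} = \frac{9628604}{71323}$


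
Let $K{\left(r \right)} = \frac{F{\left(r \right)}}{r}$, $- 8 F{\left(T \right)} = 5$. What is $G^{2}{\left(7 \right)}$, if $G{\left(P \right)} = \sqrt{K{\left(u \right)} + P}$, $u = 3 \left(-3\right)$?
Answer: $\frac{509}{72} \approx 7.0694$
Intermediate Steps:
$F{\left(T \right)} = - \frac{5}{8}$ ($F{\left(T \right)} = \left(- \frac{1}{8}\right) 5 = - \frac{5}{8}$)
$u = -9$
$K{\left(r \right)} = - \frac{5}{8 r}$
$G{\left(P \right)} = \sqrt{\frac{5}{72} + P}$ ($G{\left(P \right)} = \sqrt{- \frac{5}{8 \left(-9\right)} + P} = \sqrt{\left(- \frac{5}{8}\right) \left(- \frac{1}{9}\right) + P} = \sqrt{\frac{5}{72} + P}$)
$G^{2}{\left(7 \right)} = \left(\frac{\sqrt{10 + 144 \cdot 7}}{12}\right)^{2} = \left(\frac{\sqrt{10 + 1008}}{12}\right)^{2} = \left(\frac{\sqrt{1018}}{12}\right)^{2} = \frac{509}{72}$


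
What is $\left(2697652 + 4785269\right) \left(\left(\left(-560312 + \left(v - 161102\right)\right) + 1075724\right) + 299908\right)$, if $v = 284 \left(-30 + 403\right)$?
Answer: $5688142398150$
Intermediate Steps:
$v = 105932$ ($v = 284 \cdot 373 = 105932$)
$\left(2697652 + 4785269\right) \left(\left(\left(-560312 + \left(v - 161102\right)\right) + 1075724\right) + 299908\right) = \left(2697652 + 4785269\right) \left(\left(\left(-560312 + \left(105932 - 161102\right)\right) + 1075724\right) + 299908\right) = 7482921 \left(\left(\left(-560312 - 55170\right) + 1075724\right) + 299908\right) = 7482921 \left(\left(-615482 + 1075724\right) + 299908\right) = 7482921 \left(460242 + 299908\right) = 7482921 \cdot 760150 = 5688142398150$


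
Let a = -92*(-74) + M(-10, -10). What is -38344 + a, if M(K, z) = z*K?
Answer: -31436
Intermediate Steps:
M(K, z) = K*z
a = 6908 (a = -92*(-74) - 10*(-10) = 6808 + 100 = 6908)
-38344 + a = -38344 + 6908 = -31436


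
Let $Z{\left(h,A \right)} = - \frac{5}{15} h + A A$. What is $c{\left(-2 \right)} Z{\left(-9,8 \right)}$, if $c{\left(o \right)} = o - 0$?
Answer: $-134$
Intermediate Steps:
$Z{\left(h,A \right)} = A^{2} - \frac{h}{3}$ ($Z{\left(h,A \right)} = \left(-5\right) \frac{1}{15} h + A^{2} = - \frac{h}{3} + A^{2} = A^{2} - \frac{h}{3}$)
$c{\left(o \right)} = o$ ($c{\left(o \right)} = o + 0 = o$)
$c{\left(-2 \right)} Z{\left(-9,8 \right)} = - 2 \left(8^{2} - -3\right) = - 2 \left(64 + 3\right) = \left(-2\right) 67 = -134$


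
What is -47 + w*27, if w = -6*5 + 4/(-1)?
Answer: -965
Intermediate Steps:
w = -34 (w = -30 + 4*(-1) = -30 - 4 = -34)
-47 + w*27 = -47 - 34*27 = -47 - 918 = -965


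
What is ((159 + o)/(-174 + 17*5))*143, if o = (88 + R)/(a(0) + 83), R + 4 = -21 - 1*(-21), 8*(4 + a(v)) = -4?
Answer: -3593733/13973 ≈ -257.19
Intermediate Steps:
a(v) = -9/2 (a(v) = -4 + (1/8)*(-4) = -4 - 1/2 = -9/2)
R = -4 (R = -4 + (-21 - 1*(-21)) = -4 + (-21 + 21) = -4 + 0 = -4)
o = 168/157 (o = (88 - 4)/(-9/2 + 83) = 84/(157/2) = 84*(2/157) = 168/157 ≈ 1.0701)
((159 + o)/(-174 + 17*5))*143 = ((159 + 168/157)/(-174 + 17*5))*143 = (25131/(157*(-174 + 85)))*143 = ((25131/157)/(-89))*143 = ((25131/157)*(-1/89))*143 = -25131/13973*143 = -3593733/13973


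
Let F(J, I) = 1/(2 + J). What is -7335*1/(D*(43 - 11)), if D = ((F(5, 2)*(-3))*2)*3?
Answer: 5705/64 ≈ 89.141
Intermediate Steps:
D = -18/7 (D = ((-3/(2 + 5))*2)*3 = ((-3/7)*2)*3 = (((⅐)*(-3))*2)*3 = -3/7*2*3 = -6/7*3 = -18/7 ≈ -2.5714)
-7335*1/(D*(43 - 11)) = -7335*(-7/(18*(43 - 11))) = -7335/((-18/7*32)) = -7335/(-576/7) = -7335*(-7/576) = 5705/64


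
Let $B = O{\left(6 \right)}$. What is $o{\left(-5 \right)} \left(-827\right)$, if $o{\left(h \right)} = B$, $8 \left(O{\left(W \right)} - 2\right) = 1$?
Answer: $- \frac{14059}{8} \approx -1757.4$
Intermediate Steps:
$O{\left(W \right)} = \frac{17}{8}$ ($O{\left(W \right)} = 2 + \frac{1}{8} \cdot 1 = 2 + \frac{1}{8} = \frac{17}{8}$)
$B = \frac{17}{8} \approx 2.125$
$o{\left(h \right)} = \frac{17}{8}$
$o{\left(-5 \right)} \left(-827\right) = \frac{17}{8} \left(-827\right) = - \frac{14059}{8}$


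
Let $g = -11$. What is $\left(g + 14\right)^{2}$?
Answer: $9$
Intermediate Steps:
$\left(g + 14\right)^{2} = \left(-11 + 14\right)^{2} = 3^{2} = 9$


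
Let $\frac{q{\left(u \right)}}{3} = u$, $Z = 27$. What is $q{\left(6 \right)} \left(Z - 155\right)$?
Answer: $-2304$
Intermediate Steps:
$q{\left(u \right)} = 3 u$
$q{\left(6 \right)} \left(Z - 155\right) = 3 \cdot 6 \left(27 - 155\right) = 18 \left(-128\right) = -2304$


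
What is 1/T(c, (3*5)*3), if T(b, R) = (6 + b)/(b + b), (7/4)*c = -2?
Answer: -8/17 ≈ -0.47059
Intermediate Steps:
c = -8/7 (c = (4/7)*(-2) = -8/7 ≈ -1.1429)
T(b, R) = (6 + b)/(2*b) (T(b, R) = (6 + b)/((2*b)) = (6 + b)*(1/(2*b)) = (6 + b)/(2*b))
1/T(c, (3*5)*3) = 1/((6 - 8/7)/(2*(-8/7))) = 1/((1/2)*(-7/8)*(34/7)) = 1/(-17/8) = -8/17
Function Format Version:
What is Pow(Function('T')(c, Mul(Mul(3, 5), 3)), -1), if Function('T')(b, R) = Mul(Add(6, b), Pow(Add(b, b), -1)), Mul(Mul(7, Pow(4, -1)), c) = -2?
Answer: Rational(-8, 17) ≈ -0.47059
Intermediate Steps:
c = Rational(-8, 7) (c = Mul(Rational(4, 7), -2) = Rational(-8, 7) ≈ -1.1429)
Function('T')(b, R) = Mul(Rational(1, 2), Pow(b, -1), Add(6, b)) (Function('T')(b, R) = Mul(Add(6, b), Pow(Mul(2, b), -1)) = Mul(Add(6, b), Mul(Rational(1, 2), Pow(b, -1))) = Mul(Rational(1, 2), Pow(b, -1), Add(6, b)))
Pow(Function('T')(c, Mul(Mul(3, 5), 3)), -1) = Pow(Mul(Rational(1, 2), Pow(Rational(-8, 7), -1), Add(6, Rational(-8, 7))), -1) = Pow(Mul(Rational(1, 2), Rational(-7, 8), Rational(34, 7)), -1) = Pow(Rational(-17, 8), -1) = Rational(-8, 17)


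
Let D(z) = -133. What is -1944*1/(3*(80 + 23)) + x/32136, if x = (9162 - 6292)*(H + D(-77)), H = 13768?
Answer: 6488379/5356 ≈ 1211.4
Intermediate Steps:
x = 39132450 (x = (9162 - 6292)*(13768 - 133) = 2870*13635 = 39132450)
-1944*1/(3*(80 + 23)) + x/32136 = -1944*1/(3*(80 + 23)) + 39132450/32136 = -1944/(103*3) + 39132450*(1/32136) = -1944/309 + 6522075/5356 = -1944*1/309 + 6522075/5356 = -648/103 + 6522075/5356 = 6488379/5356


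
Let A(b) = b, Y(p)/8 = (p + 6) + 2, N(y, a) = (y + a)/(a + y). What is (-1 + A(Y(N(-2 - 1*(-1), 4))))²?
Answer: 5041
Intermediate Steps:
N(y, a) = 1 (N(y, a) = (a + y)/(a + y) = 1)
Y(p) = 64 + 8*p (Y(p) = 8*((p + 6) + 2) = 8*((6 + p) + 2) = 8*(8 + p) = 64 + 8*p)
(-1 + A(Y(N(-2 - 1*(-1), 4))))² = (-1 + (64 + 8*1))² = (-1 + (64 + 8))² = (-1 + 72)² = 71² = 5041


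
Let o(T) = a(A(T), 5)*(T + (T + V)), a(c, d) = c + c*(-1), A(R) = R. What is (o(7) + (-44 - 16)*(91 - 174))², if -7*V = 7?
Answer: 24800400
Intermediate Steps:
V = -1 (V = -⅐*7 = -1)
a(c, d) = 0 (a(c, d) = c - c = 0)
o(T) = 0 (o(T) = 0*(T + (T - 1)) = 0*(T + (-1 + T)) = 0*(-1 + 2*T) = 0)
(o(7) + (-44 - 16)*(91 - 174))² = (0 + (-44 - 16)*(91 - 174))² = (0 - 60*(-83))² = (0 + 4980)² = 4980² = 24800400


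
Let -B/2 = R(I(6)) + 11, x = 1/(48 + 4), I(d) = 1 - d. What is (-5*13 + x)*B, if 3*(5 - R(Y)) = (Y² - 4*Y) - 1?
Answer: 6758/39 ≈ 173.28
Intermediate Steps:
R(Y) = 16/3 - Y²/3 + 4*Y/3 (R(Y) = 5 - ((Y² - 4*Y) - 1)/3 = 5 - (-1 + Y² - 4*Y)/3 = 5 + (⅓ - Y²/3 + 4*Y/3) = 16/3 - Y²/3 + 4*Y/3)
x = 1/52 ≈ 0.019231
B = -8/3 (B = -2*((16/3 - (1 - 1*6)²/3 + 4*(1 - 1*6)/3) + 11) = -2*((16/3 - (1 - 6)²/3 + 4*(1 - 6)/3) + 11) = -2*((16/3 - ⅓*(-5)² + (4/3)*(-5)) + 11) = -2*((16/3 - ⅓*25 - 20/3) + 11) = -2*((16/3 - 25/3 - 20/3) + 11) = -2*(-29/3 + 11) = -2*4/3 = -8/3 ≈ -2.6667)
(-5*13 + x)*B = (-5*13 + 1/52)*(-8/3) = (-65 + 1/52)*(-8/3) = -3379/52*(-8/3) = 6758/39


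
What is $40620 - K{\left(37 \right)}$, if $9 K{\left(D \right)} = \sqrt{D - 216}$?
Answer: $40620 - \frac{i \sqrt{179}}{9} \approx 40620.0 - 1.4866 i$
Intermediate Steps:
$K{\left(D \right)} = \frac{\sqrt{-216 + D}}{9}$ ($K{\left(D \right)} = \frac{\sqrt{D - 216}}{9} = \frac{\sqrt{-216 + D}}{9}$)
$40620 - K{\left(37 \right)} = 40620 - \frac{\sqrt{-216 + 37}}{9} = 40620 - \frac{\sqrt{-179}}{9} = 40620 - \frac{i \sqrt{179}}{9}$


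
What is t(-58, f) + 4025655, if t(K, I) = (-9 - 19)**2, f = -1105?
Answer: 4026439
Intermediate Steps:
t(K, I) = 784 (t(K, I) = (-28)**2 = 784)
t(-58, f) + 4025655 = 784 + 4025655 = 4026439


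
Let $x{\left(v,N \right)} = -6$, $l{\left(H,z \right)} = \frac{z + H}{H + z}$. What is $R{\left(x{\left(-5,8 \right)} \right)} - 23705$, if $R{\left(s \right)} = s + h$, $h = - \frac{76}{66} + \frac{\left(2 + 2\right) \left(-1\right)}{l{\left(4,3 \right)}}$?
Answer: $- \frac{782633}{33} \approx -23716.0$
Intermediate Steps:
$l{\left(H,z \right)} = 1$ ($l{\left(H,z \right)} = \frac{H + z}{H + z} = 1$)
$h = - \frac{170}{33}$ ($h = - \frac{76}{66} + \frac{\left(2 + 2\right) \left(-1\right)}{1} = \left(-76\right) \frac{1}{66} + 4 \left(-1\right) 1 = - \frac{38}{33} - 4 = - \frac{170}{33} \approx -5.1515$)
$R{\left(s \right)} = - \frac{170}{33} + s$ ($R{\left(s \right)} = s - \frac{170}{33} = - \frac{170}{33} + s$)
$R{\left(x{\left(-5,8 \right)} \right)} - 23705 = \left(- \frac{170}{33} - 6\right) - 23705 = - \frac{368}{33} - 23705 = - \frac{782633}{33}$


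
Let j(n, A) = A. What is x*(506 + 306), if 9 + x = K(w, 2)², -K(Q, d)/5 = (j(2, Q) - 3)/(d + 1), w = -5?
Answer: 1233428/9 ≈ 1.3705e+5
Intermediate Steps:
K(Q, d) = -5*(-3 + Q)/(1 + d) (K(Q, d) = -5*(Q - 3)/(d + 1) = -5*(-3 + Q)/(1 + d))
x = 1519/9 (x = -9 + (5*(3 - 1*(-5))/(1 + 2))² = -9 + (5*(3 + 5)/3)² = -9 + (5*(⅓)*8)² = -9 + (40/3)² = -9 + 1600/9 = 1519/9 ≈ 168.78)
x*(506 + 306) = 1519*(506 + 306)/9 = (1519/9)*812 = 1233428/9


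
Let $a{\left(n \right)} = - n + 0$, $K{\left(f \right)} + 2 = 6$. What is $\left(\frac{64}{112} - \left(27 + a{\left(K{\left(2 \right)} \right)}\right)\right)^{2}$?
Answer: $\frac{24649}{49} \approx 503.04$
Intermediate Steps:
$K{\left(f \right)} = 4$ ($K{\left(f \right)} = -2 + 6 = 4$)
$a{\left(n \right)} = - n$
$\left(\frac{64}{112} - \left(27 + a{\left(K{\left(2 \right)} \right)}\right)\right)^{2} = \left(\frac{64}{112} - \left(27 - 4\right)\right)^{2} = \left(64 \cdot \frac{1}{112} - 23\right)^{2} = \left(\frac{4}{7} + \left(-27 + 4\right)\right)^{2} = \left(\frac{4}{7} - 23\right)^{2} = \left(- \frac{157}{7}\right)^{2} = \frac{24649}{49}$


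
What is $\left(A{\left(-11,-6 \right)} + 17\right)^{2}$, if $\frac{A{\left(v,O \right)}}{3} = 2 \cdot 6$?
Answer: $2809$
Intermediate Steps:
$A{\left(v,O \right)} = 36$ ($A{\left(v,O \right)} = 3 \cdot 2 \cdot 6 = 3 \cdot 12 = 36$)
$\left(A{\left(-11,-6 \right)} + 17\right)^{2} = \left(36 + 17\right)^{2} = 53^{2} = 2809$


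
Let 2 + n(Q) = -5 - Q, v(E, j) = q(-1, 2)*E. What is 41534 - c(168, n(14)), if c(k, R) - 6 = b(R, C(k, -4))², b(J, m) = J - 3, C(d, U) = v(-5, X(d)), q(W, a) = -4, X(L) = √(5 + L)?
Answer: 40952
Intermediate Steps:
v(E, j) = -4*E
C(d, U) = 20 (C(d, U) = -4*(-5) = 20)
n(Q) = -7 - Q (n(Q) = -2 + (-5 - Q) = -7 - Q)
b(J, m) = -3 + J
c(k, R) = 6 + (-3 + R)²
41534 - c(168, n(14)) = 41534 - (6 + (-3 + (-7 - 1*14))²) = 41534 - (6 + (-3 + (-7 - 14))²) = 41534 - (6 + (-3 - 21)²) = 41534 - (6 + (-24)²) = 41534 - (6 + 576) = 41534 - 1*582 = 41534 - 582 = 40952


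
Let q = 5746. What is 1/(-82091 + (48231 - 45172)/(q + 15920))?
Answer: -942/77329589 ≈ -1.2182e-5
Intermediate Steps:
1/(-82091 + (48231 - 45172)/(q + 15920)) = 1/(-82091 + (48231 - 45172)/(5746 + 15920)) = 1/(-82091 + 3059/21666) = 1/(-82091 + 3059*(1/21666)) = 1/(-82091 + 133/942) = 1/(-77329589/942) = -942/77329589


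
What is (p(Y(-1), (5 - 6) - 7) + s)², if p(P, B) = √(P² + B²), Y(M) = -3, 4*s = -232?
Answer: (58 - √73)² ≈ 2445.9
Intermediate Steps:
s = -58 (s = (¼)*(-232) = -58)
p(P, B) = √(B² + P²)
(p(Y(-1), (5 - 6) - 7) + s)² = (√(((5 - 6) - 7)² + (-3)²) - 58)² = (√((-1 - 7)² + 9) - 58)² = (√((-8)² + 9) - 58)² = (√(64 + 9) - 58)² = (√73 - 58)² = (-58 + √73)²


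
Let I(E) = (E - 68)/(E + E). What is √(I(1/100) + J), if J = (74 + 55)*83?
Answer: √29230/2 ≈ 85.484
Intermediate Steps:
I(E) = (-68 + E)/(2*E) (I(E) = (-68 + E)/((2*E)) = (-68 + E)*(1/(2*E)) = (-68 + E)/(2*E))
J = 10707 (J = 129*83 = 10707)
√(I(1/100) + J) = √((-68 + 1/100)/(2*(1/100)) + 10707) = √((½)*100*(-6799/100) + 10707) = √(-6799/2 + 10707) = √(14615/2) = √29230/2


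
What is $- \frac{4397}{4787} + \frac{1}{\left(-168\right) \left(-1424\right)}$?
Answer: $- \frac{1051898317}{1145203584} \approx -0.91852$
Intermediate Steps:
$- \frac{4397}{4787} + \frac{1}{\left(-168\right) \left(-1424\right)} = \left(-4397\right) \frac{1}{4787} - - \frac{1}{239232} = - \frac{4397}{4787} + \frac{1}{239232} = - \frac{1051898317}{1145203584}$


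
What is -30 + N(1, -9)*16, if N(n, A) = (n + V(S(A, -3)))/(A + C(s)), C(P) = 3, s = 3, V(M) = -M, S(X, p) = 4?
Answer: -22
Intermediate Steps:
N(n, A) = (-4 + n)/(3 + A) (N(n, A) = (n - 1*4)/(A + 3) = (n - 4)/(3 + A) = (-4 + n)/(3 + A))
-30 + N(1, -9)*16 = -30 + ((-4 + 1)/(3 - 9))*16 = -30 + (-3/(-6))*16 = -30 - ⅙*(-3)*16 = -30 + (½)*16 = -30 + 8 = -22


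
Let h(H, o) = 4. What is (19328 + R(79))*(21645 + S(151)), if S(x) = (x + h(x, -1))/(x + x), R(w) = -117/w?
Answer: 9980574941275/23858 ≈ 4.1833e+8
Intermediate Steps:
S(x) = (4 + x)/(2*x) (S(x) = (x + 4)/(x + x) = (4 + x)/((2*x)) = (4 + x)*(1/(2*x)) = (4 + x)/(2*x))
(19328 + R(79))*(21645 + S(151)) = (19328 - 117/79)*(21645 + (1/2)*(4 + 151)/151) = (19328 - 117*1/79)*(21645 + (1/2)*(1/151)*155) = (19328 - 117/79)*(21645 + 155/302) = (1526795/79)*(6536945/302) = 9980574941275/23858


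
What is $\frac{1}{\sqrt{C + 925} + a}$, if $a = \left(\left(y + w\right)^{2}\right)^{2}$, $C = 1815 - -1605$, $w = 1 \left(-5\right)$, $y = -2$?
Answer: $\frac{2401}{5760456} - \frac{\sqrt{4345}}{5760456} \approx 0.00040536$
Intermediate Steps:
$w = -5$
$C = 3420$ ($C = 1815 + 1605 = 3420$)
$a = 2401$ ($a = \left(\left(-2 - 5\right)^{2}\right)^{2} = \left(\left(-7\right)^{2}\right)^{2} = 49^{2} = 2401$)
$\frac{1}{\sqrt{C + 925} + a} = \frac{1}{\sqrt{3420 + 925} + 2401} = \frac{1}{\sqrt{4345} + 2401} = \frac{1}{2401 + \sqrt{4345}}$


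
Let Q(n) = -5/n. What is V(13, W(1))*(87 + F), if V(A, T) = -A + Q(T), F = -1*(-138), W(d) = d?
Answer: -4050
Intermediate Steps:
F = 138
V(A, T) = -A - 5/T
V(13, W(1))*(87 + F) = (-1*13 - 5/1)*(87 + 138) = (-13 - 5*1)*225 = (-13 - 5)*225 = -18*225 = -4050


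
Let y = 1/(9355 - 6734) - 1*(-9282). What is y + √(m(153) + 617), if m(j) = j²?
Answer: 24328123/2621 + √24026 ≈ 9437.0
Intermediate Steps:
y = 24328123/2621 (y = 1/2621 + 9282 = 24328123/2621 ≈ 9282.0)
y + √(m(153) + 617) = 24328123/2621 + √(153² + 617) = 24328123/2621 + √(23409 + 617) = 24328123/2621 + √24026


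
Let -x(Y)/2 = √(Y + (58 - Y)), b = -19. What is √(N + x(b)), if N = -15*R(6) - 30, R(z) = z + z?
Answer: √(-210 - 2*√58) ≈ 15.008*I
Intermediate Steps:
R(z) = 2*z
N = -210 (N = -30*6 - 30 = -15*12 - 30 = -180 - 30 = -210)
x(Y) = -2*√58 (x(Y) = -2*√(Y + (58 - Y)) = -2*√58)
√(N + x(b)) = √(-210 - 2*√58)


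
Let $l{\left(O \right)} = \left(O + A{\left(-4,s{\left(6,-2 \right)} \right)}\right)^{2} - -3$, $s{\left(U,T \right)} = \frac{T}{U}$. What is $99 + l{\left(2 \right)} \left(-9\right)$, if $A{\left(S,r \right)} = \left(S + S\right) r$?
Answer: $-124$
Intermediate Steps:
$A{\left(S,r \right)} = 2 S r$
$l{\left(O \right)} = 3 + \left(\frac{8}{3} + O\right)^{2}$ ($l{\left(O \right)} = \left(O + 2 \left(-4\right) \left(- \frac{2}{6}\right)\right)^{2} - -3 = \left(O + 2 \left(-4\right) \left(\left(-2\right) \frac{1}{6}\right)\right)^{2} + 3 = \left(O + 2 \left(-4\right) \left(- \frac{1}{3}\right)\right)^{2} + 3 = \left(O + \frac{8}{3}\right)^{2} + 3 = \left(\frac{8}{3} + O\right)^{2} + 3 = 3 + \left(\frac{8}{3} + O\right)^{2}$)
$99 + l{\left(2 \right)} \left(-9\right) = 99 + \left(3 + \frac{\left(8 + 3 \cdot 2\right)^{2}}{9}\right) \left(-9\right) = 99 + \left(3 + \frac{\left(8 + 6\right)^{2}}{9}\right) \left(-9\right) = 99 + \left(3 + \frac{14^{2}}{9}\right) \left(-9\right) = 99 + \left(3 + \frac{1}{9} \cdot 196\right) \left(-9\right) = 99 + \left(3 + \frac{196}{9}\right) \left(-9\right) = 99 + \frac{223}{9} \left(-9\right) = 99 - 223 = -124$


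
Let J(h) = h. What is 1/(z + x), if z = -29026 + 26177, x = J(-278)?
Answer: -1/3127 ≈ -0.00031980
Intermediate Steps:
x = -278
z = -2849
1/(z + x) = 1/(-2849 - 278) = 1/(-3127) = -1/3127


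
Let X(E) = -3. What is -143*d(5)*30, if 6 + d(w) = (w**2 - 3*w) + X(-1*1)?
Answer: -4290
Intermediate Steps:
d(w) = -9 + w**2 - 3*w (d(w) = -6 + ((w**2 - 3*w) - 3) = -6 + (-3 + w**2 - 3*w) = -9 + w**2 - 3*w)
-143*d(5)*30 = -143*(-9 + 5**2 - 3*5)*30 = -143*(-9 + 25 - 15)*30 = -143*1*30 = -143*30 = -4290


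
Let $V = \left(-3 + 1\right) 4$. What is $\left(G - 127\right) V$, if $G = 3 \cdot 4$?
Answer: $920$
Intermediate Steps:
$G = 12$
$V = -8$ ($V = \left(-2\right) 4 = -8$)
$\left(G - 127\right) V = \left(12 - 127\right) \left(-8\right) = \left(-115\right) \left(-8\right) = 920$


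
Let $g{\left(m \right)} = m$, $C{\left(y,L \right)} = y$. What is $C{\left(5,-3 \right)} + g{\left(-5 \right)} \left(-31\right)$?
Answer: $160$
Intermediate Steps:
$C{\left(5,-3 \right)} + g{\left(-5 \right)} \left(-31\right) = 5 - -155 = 5 + 155 = 160$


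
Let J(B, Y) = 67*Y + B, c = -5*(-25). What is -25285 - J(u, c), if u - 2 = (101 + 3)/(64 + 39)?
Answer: -3467290/103 ≈ -33663.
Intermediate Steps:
u = 310/103 (u = 2 + (101 + 3)/(64 + 39) = 2 + 104/103 = 310/103 ≈ 3.0097)
c = 125
J(B, Y) = B + 67*Y
-25285 - J(u, c) = -25285 - (310/103 + 67*125) = -25285 - (310/103 + 8375) = -25285 - 1*862935/103 = -25285 - 862935/103 = -3467290/103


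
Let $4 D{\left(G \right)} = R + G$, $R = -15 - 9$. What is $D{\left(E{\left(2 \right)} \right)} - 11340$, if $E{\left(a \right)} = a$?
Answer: $- \frac{22691}{2} \approx -11346.0$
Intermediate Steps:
$R = -24$ ($R = -15 - 9 = -24$)
$D{\left(G \right)} = -6 + \frac{G}{4}$ ($D{\left(G \right)} = \frac{-24 + G}{4} = -6 + \frac{G}{4}$)
$D{\left(E{\left(2 \right)} \right)} - 11340 = \left(-6 + \frac{1}{4} \cdot 2\right) - 11340 = \left(-6 + \frac{1}{2}\right) - 11340 = - \frac{11}{2} - 11340 = - \frac{22691}{2}$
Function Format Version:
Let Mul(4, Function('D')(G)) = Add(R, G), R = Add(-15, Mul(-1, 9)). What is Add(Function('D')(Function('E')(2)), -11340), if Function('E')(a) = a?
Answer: Rational(-22691, 2) ≈ -11346.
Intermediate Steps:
R = -24 (R = Add(-15, -9) = -24)
Function('D')(G) = Add(-6, Mul(Rational(1, 4), G)) (Function('D')(G) = Mul(Rational(1, 4), Add(-24, G)) = Add(-6, Mul(Rational(1, 4), G)))
Add(Function('D')(Function('E')(2)), -11340) = Add(Add(-6, Mul(Rational(1, 4), 2)), -11340) = Add(Add(-6, Rational(1, 2)), -11340) = Add(Rational(-11, 2), -11340) = Rational(-22691, 2)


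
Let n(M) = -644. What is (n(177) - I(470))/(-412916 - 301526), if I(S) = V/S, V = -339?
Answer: 302341/335787740 ≈ 0.00090039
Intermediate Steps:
I(S) = -339/S
(n(177) - I(470))/(-412916 - 301526) = (-644 - (-339)/470)/(-412916 - 301526) = (-644 - (-339)/470)/(-714442) = (-644 - 1*(-339/470))*(-1/714442) = (-644 + 339/470)*(-1/714442) = -302341/470*(-1/714442) = 302341/335787740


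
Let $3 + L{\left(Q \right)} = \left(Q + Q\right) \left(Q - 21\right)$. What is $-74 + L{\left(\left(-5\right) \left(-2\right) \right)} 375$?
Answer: $-83699$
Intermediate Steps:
$L{\left(Q \right)} = -3 + 2 Q \left(-21 + Q\right)$ ($L{\left(Q \right)} = -3 + \left(Q + Q\right) \left(Q - 21\right) = -3 + 2 Q \left(-21 + Q\right)$)
$-74 + L{\left(\left(-5\right) \left(-2\right) \right)} 375 = -74 + \left(-3 - 42 \left(\left(-5\right) \left(-2\right)\right) + 2 \left(\left(-5\right) \left(-2\right)\right)^{2}\right) 375 = -74 + \left(-3 - 420 + 2 \cdot 10^{2}\right) 375 = -74 + \left(-3 - 420 + 2 \cdot 100\right) 375 = -74 + \left(-3 - 420 + 200\right) 375 = -74 - 83625 = -83699$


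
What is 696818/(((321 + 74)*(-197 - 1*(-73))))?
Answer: -11239/790 ≈ -14.227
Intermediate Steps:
696818/(((321 + 74)*(-197 - 1*(-73)))) = 696818/((395*(-197 + 73))) = 696818/((395*(-124))) = 696818/(-48980) = 696818*(-1/48980) = -11239/790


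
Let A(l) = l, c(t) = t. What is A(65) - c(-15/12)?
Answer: 265/4 ≈ 66.250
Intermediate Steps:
A(65) - c(-15/12) = 65 - (-15)/12 = 65 - 1*(-5/4) = 65 + 5/4 = 265/4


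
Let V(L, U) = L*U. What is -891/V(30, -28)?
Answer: 297/280 ≈ 1.0607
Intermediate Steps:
-891/V(30, -28) = -891/(30*(-28)) = -891/(-840) = -891*(-1/840) = 297/280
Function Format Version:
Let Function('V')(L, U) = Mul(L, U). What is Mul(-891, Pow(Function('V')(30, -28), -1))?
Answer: Rational(297, 280) ≈ 1.0607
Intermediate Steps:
Mul(-891, Pow(Function('V')(30, -28), -1)) = Mul(-891, Pow(Mul(30, -28), -1)) = Mul(-891, Pow(-840, -1)) = Mul(-891, Rational(-1, 840)) = Rational(297, 280)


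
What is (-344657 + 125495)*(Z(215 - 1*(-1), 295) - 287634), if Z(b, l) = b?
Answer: 62991103716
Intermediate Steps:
(-344657 + 125495)*(Z(215 - 1*(-1), 295) - 287634) = (-344657 + 125495)*((215 - 1*(-1)) - 287634) = -219162*((215 + 1) - 287634) = -219162*(216 - 287634) = -219162*(-287418) = 62991103716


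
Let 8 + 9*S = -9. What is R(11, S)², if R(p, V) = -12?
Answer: 144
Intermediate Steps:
S = -17/9 (S = -8/9 + (⅑)*(-9) = -8/9 - 1 = -17/9 ≈ -1.8889)
R(11, S)² = (-12)² = 144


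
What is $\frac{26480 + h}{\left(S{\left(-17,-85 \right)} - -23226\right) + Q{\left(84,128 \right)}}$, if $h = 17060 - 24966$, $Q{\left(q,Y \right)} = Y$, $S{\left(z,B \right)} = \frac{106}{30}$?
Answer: $\frac{278610}{350363} \approx 0.7952$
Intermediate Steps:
$S{\left(z,B \right)} = \frac{53}{15}$ ($S{\left(z,B \right)} = 106 \cdot \frac{1}{30} = \frac{53}{15}$)
$h = -7906$ ($h = 17060 - 24966 = -7906$)
$\frac{26480 + h}{\left(S{\left(-17,-85 \right)} - -23226\right) + Q{\left(84,128 \right)}} = \frac{26480 - 7906}{\left(\frac{53}{15} - -23226\right) + 128} = \frac{18574}{\left(\frac{53}{15} + 23226\right) + 128} = \frac{18574}{\frac{348443}{15} + 128} = \frac{18574}{\frac{350363}{15}} = 18574 \cdot \frac{15}{350363} = \frac{278610}{350363}$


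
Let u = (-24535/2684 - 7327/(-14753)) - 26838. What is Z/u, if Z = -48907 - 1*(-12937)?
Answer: 474768653480/354349326921 ≈ 1.3398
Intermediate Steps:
u = -1063047980763/39597052 (u = (-24535*1/2684 - 7327*(-1/14753)) - 26838 = (-24535/2684 + 7327/14753) - 26838 = -342299187/39597052 - 26838 = -1063047980763/39597052 ≈ -26847.)
Z = -35970 (Z = -48907 + 12937 = -35970)
Z/u = -35970/(-1063047980763/39597052) = -35970*(-39597052/1063047980763) = 474768653480/354349326921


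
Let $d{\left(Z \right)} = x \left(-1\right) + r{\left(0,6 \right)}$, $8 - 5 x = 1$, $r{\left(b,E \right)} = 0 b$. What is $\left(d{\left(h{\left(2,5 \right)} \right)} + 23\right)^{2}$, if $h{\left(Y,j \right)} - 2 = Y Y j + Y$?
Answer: $\frac{11664}{25} \approx 466.56$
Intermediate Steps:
$r{\left(b,E \right)} = 0$
$h{\left(Y,j \right)} = 2 + Y + j Y^{2}$ ($h{\left(Y,j \right)} = 2 + \left(Y Y j + Y\right) = 2 + \left(Y^{2} j + Y\right) = 2 + \left(j Y^{2} + Y\right) = 2 + \left(Y + j Y^{2}\right) = 2 + Y + j Y^{2}$)
$x = \frac{7}{5}$ ($x = \frac{8}{5} - \frac{1}{5} = \frac{7}{5} \approx 1.4$)
$d{\left(Z \right)} = - \frac{7}{5}$ ($d{\left(Z \right)} = \frac{7}{5} \left(-1\right) + 0 = - \frac{7}{5} + 0 = - \frac{7}{5}$)
$\left(d{\left(h{\left(2,5 \right)} \right)} + 23\right)^{2} = \left(- \frac{7}{5} + 23\right)^{2} = \left(\frac{108}{5}\right)^{2} = \frac{11664}{25}$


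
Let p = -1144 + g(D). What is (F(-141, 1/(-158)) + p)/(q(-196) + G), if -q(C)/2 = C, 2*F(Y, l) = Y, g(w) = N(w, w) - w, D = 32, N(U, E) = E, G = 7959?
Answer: -347/2386 ≈ -0.14543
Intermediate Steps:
g(w) = 0 (g(w) = w - w = 0)
p = -1144 (p = -1144 + 0 = -1144)
F(Y, l) = Y/2
q(C) = -2*C
(F(-141, 1/(-158)) + p)/(q(-196) + G) = ((½)*(-141) - 1144)/(-2*(-196) + 7959) = (-141/2 - 1144)/(392 + 7959) = -2429/2/8351 = -2429/2*1/8351 = -347/2386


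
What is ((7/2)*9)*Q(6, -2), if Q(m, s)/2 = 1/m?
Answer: 21/2 ≈ 10.500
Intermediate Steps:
Q(m, s) = 2/m
((7/2)*9)*Q(6, -2) = ((7/2)*9)*(2/6) = ((7*(½))*9)*(2*(⅙)) = ((7/2)*9)*(⅓) = (63/2)*(⅓) = 21/2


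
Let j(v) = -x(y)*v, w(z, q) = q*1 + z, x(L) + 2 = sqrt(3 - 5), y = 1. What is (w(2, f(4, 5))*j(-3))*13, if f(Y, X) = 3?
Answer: -390 + 195*I*sqrt(2) ≈ -390.0 + 275.77*I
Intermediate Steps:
x(L) = -2 + I*sqrt(2) (x(L) = -2 + sqrt(3 - 5) = -2 + sqrt(-2) = -2 + I*sqrt(2))
w(z, q) = q + z
j(v) = -v*(-2 + I*sqrt(2)) (j(v) = -(-2 + I*sqrt(2))*v = -v*(-2 + I*sqrt(2)))
(w(2, f(4, 5))*j(-3))*13 = ((3 + 2)*(-3*(2 - I*sqrt(2))))*13 = (5*(-6 + 3*I*sqrt(2)))*13 = (-30 + 15*I*sqrt(2))*13 = -390 + 195*I*sqrt(2)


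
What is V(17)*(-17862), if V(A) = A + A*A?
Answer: -5465772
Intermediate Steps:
V(A) = A + A**2
V(17)*(-17862) = (17*(1 + 17))*(-17862) = (17*18)*(-17862) = 306*(-17862) = -5465772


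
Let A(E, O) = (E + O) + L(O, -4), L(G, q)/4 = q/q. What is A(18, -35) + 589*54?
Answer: 31793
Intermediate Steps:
L(G, q) = 4 (L(G, q) = 4*(q/q) = 4*1 = 4)
A(E, O) = 4 + E + O (A(E, O) = (E + O) + 4 = 4 + E + O)
A(18, -35) + 589*54 = (4 + 18 - 35) + 589*54 = -13 + 31806 = 31793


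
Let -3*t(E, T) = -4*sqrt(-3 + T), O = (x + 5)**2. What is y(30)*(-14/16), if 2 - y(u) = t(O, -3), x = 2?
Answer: -7/4 + 7*I*sqrt(6)/6 ≈ -1.75 + 2.8577*I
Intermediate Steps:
O = 49 (O = (2 + 5)**2 = 7**2 = 49)
t(E, T) = 4*sqrt(-3 + T)/3 (t(E, T) = -(-4)*sqrt(-3 + T)/3 = 4*sqrt(-3 + T)/3)
y(u) = 2 - 4*I*sqrt(6)/3 (y(u) = 2 - 4*sqrt(-3 - 3)/3 = 2 - 4*sqrt(-6)/3 = 2 - 4*I*sqrt(6)/3)
y(30)*(-14/16) = (2 - 4*I*sqrt(6)/3)*(-14/16) = (2 - 4*I*sqrt(6)/3)*(-14*1/16) = (2 - 4*I*sqrt(6)/3)*(-7/8) = -7/4 + 7*I*sqrt(6)/6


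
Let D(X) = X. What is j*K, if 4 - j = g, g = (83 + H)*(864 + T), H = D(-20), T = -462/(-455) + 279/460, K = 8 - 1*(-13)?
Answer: -6847900017/5980 ≈ -1.1451e+6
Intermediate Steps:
K = 21 (K = 8 + 13 = 21)
T = 9699/5980 (T = -462*(-1/455) + 279*(1/460) = 66/65 + 279/460 = 9699/5980 ≈ 1.6219)
H = -20
g = 326114397/5980 (g = (83 - 20)*(864 + 9699/5980) = 63*(5176419/5980) = 326114397/5980 ≈ 54534.)
j = -326090477/5980 (j = 4 - 1*326114397/5980 = 4 - 326114397/5980 = -326090477/5980 ≈ -54530.)
j*K = -326090477/5980*21 = -6847900017/5980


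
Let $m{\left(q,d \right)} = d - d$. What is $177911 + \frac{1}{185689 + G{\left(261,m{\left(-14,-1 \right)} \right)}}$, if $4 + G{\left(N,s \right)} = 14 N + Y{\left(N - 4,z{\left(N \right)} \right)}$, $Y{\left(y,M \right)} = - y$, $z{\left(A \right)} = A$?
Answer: $\frac{33639767703}{189082} \approx 1.7791 \cdot 10^{5}$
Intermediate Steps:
$m{\left(q,d \right)} = 0$
$G{\left(N,s \right)} = 13 N$ ($G{\left(N,s \right)} = -4 + \left(14 N - \left(N - 4\right)\right) = -4 + \left(14 N - \left(-4 + N\right)\right) = -4 + \left(4 + 13 N\right) = 13 N$)
$177911 + \frac{1}{185689 + G{\left(261,m{\left(-14,-1 \right)} \right)}} = 177911 + \frac{1}{185689 + 13 \cdot 261} = 177911 + \frac{1}{185689 + 3393} = 177911 + \frac{1}{189082} = \frac{33639767703}{189082}$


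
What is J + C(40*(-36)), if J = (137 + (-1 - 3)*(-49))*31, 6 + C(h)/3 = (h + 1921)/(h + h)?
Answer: 9892319/960 ≈ 10305.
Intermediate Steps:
C(h) = -18 + 3*(1921 + h)/(2*h) (C(h) = -18 + 3*((h + 1921)/(h + h)) = -18 + 3*((1921 + h)/((2*h))) = -18 + 3*((1921 + h)*(1/(2*h))) = -18 + 3*((1921 + h)/(2*h)) = -18 + 3*(1921 + h)/(2*h))
J = 10323 (J = (137 - 4*(-49))*31 = (137 + 196)*31 = 333*31 = 10323)
J + C(40*(-36)) = 10323 + 3*(1921 - 440*(-36))/(2*((40*(-36)))) = 10323 + (3/2)*(1921 - 11*(-1440))/(-1440) = 10323 + (3/2)*(-1/1440)*(1921 + 15840) = 10323 + (3/2)*(-1/1440)*17761 = 10323 - 17761/960 = 9892319/960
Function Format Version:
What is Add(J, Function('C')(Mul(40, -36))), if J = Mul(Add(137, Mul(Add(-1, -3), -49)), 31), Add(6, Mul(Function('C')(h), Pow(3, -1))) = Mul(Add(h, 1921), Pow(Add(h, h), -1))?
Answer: Rational(9892319, 960) ≈ 10305.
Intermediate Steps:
Function('C')(h) = Add(-18, Mul(Rational(3, 2), Pow(h, -1), Add(1921, h))) (Function('C')(h) = Add(-18, Mul(3, Mul(Add(h, 1921), Pow(Add(h, h), -1)))) = Add(-18, Mul(3, Mul(Add(1921, h), Pow(Mul(2, h), -1)))) = Add(-18, Mul(3, Mul(Add(1921, h), Mul(Rational(1, 2), Pow(h, -1))))) = Add(-18, Mul(3, Mul(Rational(1, 2), Pow(h, -1), Add(1921, h)))) = Add(-18, Mul(Rational(3, 2), Pow(h, -1), Add(1921, h))))
J = 10323 (J = Mul(Add(137, Mul(-4, -49)), 31) = Mul(Add(137, 196), 31) = Mul(333, 31) = 10323)
Add(J, Function('C')(Mul(40, -36))) = Add(10323, Mul(Rational(3, 2), Pow(Mul(40, -36), -1), Add(1921, Mul(-11, Mul(40, -36))))) = Add(10323, Mul(Rational(3, 2), Pow(-1440, -1), Add(1921, Mul(-11, -1440)))) = Add(10323, Mul(Rational(3, 2), Rational(-1, 1440), Add(1921, 15840))) = Add(10323, Mul(Rational(3, 2), Rational(-1, 1440), 17761)) = Add(10323, Rational(-17761, 960)) = Rational(9892319, 960)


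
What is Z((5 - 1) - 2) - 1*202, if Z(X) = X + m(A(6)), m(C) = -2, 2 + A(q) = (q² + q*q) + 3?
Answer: -202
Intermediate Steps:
A(q) = 1 + 2*q² (A(q) = -2 + ((q² + q*q) + 3) = -2 + ((q² + q²) + 3) = -2 + (2*q² + 3) = -2 + (3 + 2*q²) = 1 + 2*q²)
Z(X) = -2 + X (Z(X) = X - 2 = -2 + X)
Z((5 - 1) - 2) - 1*202 = (-2 + ((5 - 1) - 2)) - 1*202 = (-2 + (4 - 2)) - 202 = (-2 + 2) - 202 = 0 - 202 = -202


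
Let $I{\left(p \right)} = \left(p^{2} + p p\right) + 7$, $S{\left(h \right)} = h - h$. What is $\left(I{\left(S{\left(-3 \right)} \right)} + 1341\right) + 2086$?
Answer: $3434$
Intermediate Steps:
$S{\left(h \right)} = 0$
$I{\left(p \right)} = 7 + 2 p^{2}$ ($I{\left(p \right)} = \left(p^{2} + p^{2}\right) + 7 = 2 p^{2} + 7 = 7 + 2 p^{2}$)
$\left(I{\left(S{\left(-3 \right)} \right)} + 1341\right) + 2086 = \left(\left(7 + 2 \cdot 0^{2}\right) + 1341\right) + 2086 = \left(\left(7 + 2 \cdot 0\right) + 1341\right) + 2086 = \left(\left(7 + 0\right) + 1341\right) + 2086 = \left(7 + 1341\right) + 2086 = 1348 + 2086 = 3434$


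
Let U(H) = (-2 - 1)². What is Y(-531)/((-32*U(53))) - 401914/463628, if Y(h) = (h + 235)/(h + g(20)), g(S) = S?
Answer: -1852691045/2132225172 ≈ -0.86890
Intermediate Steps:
U(H) = 9 (U(H) = (-3)² = 9)
Y(h) = (235 + h)/(20 + h) (Y(h) = (h + 235)/(h + 20) = (235 + h)/(20 + h))
Y(-531)/((-32*U(53))) - 401914/463628 = ((235 - 531)/(20 - 531))/((-32*9)) - 401914/463628 = (-296/(-511))/(-288) - 401914*1/463628 = -1/511*(-296)*(-1/288) - 200957/231814 = (296/511)*(-1/288) - 200957/231814 = -37/18396 - 200957/231814 = -1852691045/2132225172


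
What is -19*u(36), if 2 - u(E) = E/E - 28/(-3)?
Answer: 475/3 ≈ 158.33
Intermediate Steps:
u(E) = -25/3 (u(E) = 2 - (E/E - 28/(-3)) = 2 - (1 - 28*(-1/3)) = 2 - (1 + 28/3) = 2 - 1*31/3 = 2 - 31/3 = -25/3)
-19*u(36) = -19*(-25/3) = 475/3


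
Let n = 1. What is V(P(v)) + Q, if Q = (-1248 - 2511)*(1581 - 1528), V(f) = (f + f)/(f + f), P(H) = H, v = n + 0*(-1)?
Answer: -199226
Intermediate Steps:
v = 1 (v = 1 + 0*(-1) = 1 + 0 = 1)
V(f) = 1 (V(f) = (2*f)/((2*f)) = (2*f)*(1/(2*f)) = 1)
Q = -199227 (Q = -3759*53 = -199227)
V(P(v)) + Q = 1 - 199227 = -199226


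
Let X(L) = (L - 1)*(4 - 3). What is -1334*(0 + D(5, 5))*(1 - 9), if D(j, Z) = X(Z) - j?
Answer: -10672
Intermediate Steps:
X(L) = -1 + L (X(L) = (-1 + L)*1 = -1 + L)
D(j, Z) = -1 + Z - j (D(j, Z) = (-1 + Z) - j = -1 + Z - j)
-1334*(0 + D(5, 5))*(1 - 9) = -1334*(0 + (-1 + 5 - 1*5))*(1 - 9) = -1334*(0 + (-1 + 5 - 5))*(-8) = -1334*(0 - 1)*(-8) = -(-1334)*(-8) = -1334*8 = -10672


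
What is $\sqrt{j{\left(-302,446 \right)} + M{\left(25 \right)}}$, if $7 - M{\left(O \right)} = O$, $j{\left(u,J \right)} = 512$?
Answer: $\sqrt{494} \approx 22.226$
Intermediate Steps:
$M{\left(O \right)} = 7 - O$
$\sqrt{j{\left(-302,446 \right)} + M{\left(25 \right)}} = \sqrt{512 + \left(7 - 25\right)} = \sqrt{512 - 18} = \sqrt{494}$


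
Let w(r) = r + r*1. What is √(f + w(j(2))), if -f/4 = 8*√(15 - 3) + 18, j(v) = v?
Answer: 2*√(-17 - 16*√3) ≈ 13.374*I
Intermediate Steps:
w(r) = 2*r (w(r) = r + r = 2*r)
f = -72 - 64*√3 (f = -4*(8*√(15 - 3) + 18) = -4*(8*√12 + 18) = -4*(8*(2*√3) + 18) = -4*(16*√3 + 18) = -4*(18 + 16*√3) = -72 - 64*√3 ≈ -182.85)
√(f + w(j(2))) = √((-72 - 64*√3) + 2*2) = √((-72 - 64*√3) + 4) = √(-68 - 64*√3)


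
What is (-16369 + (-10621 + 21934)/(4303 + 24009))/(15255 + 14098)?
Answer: -463427815/831042136 ≈ -0.55765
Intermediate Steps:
(-16369 + (-10621 + 21934)/(4303 + 24009))/(15255 + 14098) = (-16369 + 11313/28312)/29353 = (-16369 + 11313*(1/28312))*(1/29353) = (-16369 + 11313/28312)*(1/29353) = -463427815/28312*1/29353 = -463427815/831042136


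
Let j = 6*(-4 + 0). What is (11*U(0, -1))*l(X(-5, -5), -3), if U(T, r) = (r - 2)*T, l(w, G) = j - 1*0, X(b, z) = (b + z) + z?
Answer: 0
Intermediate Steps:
j = -24 (j = 6*(-4) = -24)
X(b, z) = b + 2*z
l(w, G) = -24 (l(w, G) = -24 - 1*0 = -24 + 0 = -24)
U(T, r) = T*(-2 + r) (U(T, r) = (-2 + r)*T = T*(-2 + r))
(11*U(0, -1))*l(X(-5, -5), -3) = (11*(0*(-2 - 1)))*(-24) = (11*(0*(-3)))*(-24) = (11*0)*(-24) = 0*(-24) = 0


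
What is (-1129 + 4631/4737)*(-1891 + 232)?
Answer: 2954923426/1579 ≈ 1.8714e+6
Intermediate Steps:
(-1129 + 4631/4737)*(-1891 + 232) = (-1129 + 4631*(1/4737))*(-1659) = (-1129 + 4631/4737)*(-1659) = -5343442/4737*(-1659) = 2954923426/1579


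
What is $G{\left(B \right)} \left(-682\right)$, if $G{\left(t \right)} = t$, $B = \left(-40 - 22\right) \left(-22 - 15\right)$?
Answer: $-1564508$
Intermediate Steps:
$B = 2294$ ($B = \left(-62\right) \left(-37\right) = 2294$)
$G{\left(B \right)} \left(-682\right) = 2294 \left(-682\right) = -1564508$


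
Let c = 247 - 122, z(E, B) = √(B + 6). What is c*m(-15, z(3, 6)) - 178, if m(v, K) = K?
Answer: -178 + 250*√3 ≈ 255.01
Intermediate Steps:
z(E, B) = √(6 + B)
c = 125
c*m(-15, z(3, 6)) - 178 = 125*√(6 + 6) - 178 = 125*√12 - 178 = 125*(2*√3) - 178 = 250*√3 - 178 = -178 + 250*√3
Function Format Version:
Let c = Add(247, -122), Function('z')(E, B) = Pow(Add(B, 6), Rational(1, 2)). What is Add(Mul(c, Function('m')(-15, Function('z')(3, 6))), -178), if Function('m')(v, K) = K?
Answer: Add(-178, Mul(250, Pow(3, Rational(1, 2)))) ≈ 255.01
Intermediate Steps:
Function('z')(E, B) = Pow(Add(6, B), Rational(1, 2))
c = 125
Add(Mul(c, Function('m')(-15, Function('z')(3, 6))), -178) = Add(Mul(125, Pow(Add(6, 6), Rational(1, 2))), -178) = Add(Mul(125, Pow(12, Rational(1, 2))), -178) = Add(Mul(125, Mul(2, Pow(3, Rational(1, 2)))), -178) = Add(Mul(250, Pow(3, Rational(1, 2))), -178) = Add(-178, Mul(250, Pow(3, Rational(1, 2))))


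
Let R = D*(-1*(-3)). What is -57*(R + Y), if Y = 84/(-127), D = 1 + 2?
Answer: -60363/127 ≈ -475.30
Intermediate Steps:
D = 3
Y = -84/127 (Y = 84*(-1/127) = -84/127 ≈ -0.66142)
R = 9 (R = 3*(-1*(-3)) = 3*3 = 9)
-57*(R + Y) = -57*(9 - 84/127) = -57*1059/127 = -60363/127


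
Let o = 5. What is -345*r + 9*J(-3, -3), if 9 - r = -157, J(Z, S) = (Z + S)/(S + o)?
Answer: -57297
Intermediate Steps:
J(Z, S) = (S + Z)/(5 + S) (J(Z, S) = (Z + S)/(S + 5) = (S + Z)/(5 + S))
r = 166 (r = 9 - 1*(-157) = 9 + 157 = 166)
-345*r + 9*J(-3, -3) = -345*166 + 9*((-3 - 3)/(5 - 3)) = -57270 + 9*(-6/2) = -57270 + 9*((½)*(-6)) = -57270 + 9*(-3) = -57270 - 27 = -57297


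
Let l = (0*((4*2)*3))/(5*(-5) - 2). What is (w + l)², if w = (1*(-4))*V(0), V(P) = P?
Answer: 0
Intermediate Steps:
w = 0 (w = (1*(-4))*0 = -4*0 = 0)
l = 0 (l = (0*(8*3))/(-25 - 2) = (0*24)/(-27) = 0*(-1/27) = 0)
(w + l)² = (0 + 0)² = 0² = 0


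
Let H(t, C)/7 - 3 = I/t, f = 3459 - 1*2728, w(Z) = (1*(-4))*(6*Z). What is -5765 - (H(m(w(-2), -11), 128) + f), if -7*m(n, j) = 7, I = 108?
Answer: -5761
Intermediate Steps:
w(Z) = -24*Z
f = 731 (f = 3459 - 2728 = 731)
m(n, j) = -1 (m(n, j) = -1/7*7 = -1)
H(t, C) = 21 + 756/t (H(t, C) = 21 + 7*(108/t) = 21 + 756/t)
-5765 - (H(m(w(-2), -11), 128) + f) = -5765 - ((21 + 756/(-1)) + 731) = -5765 - ((21 + 756*(-1)) + 731) = -5765 - ((21 - 756) + 731) = -5765 - (-735 + 731) = -5765 - 1*(-4) = -5765 + 4 = -5761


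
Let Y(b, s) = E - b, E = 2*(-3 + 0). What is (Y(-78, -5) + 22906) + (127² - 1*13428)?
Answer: 25679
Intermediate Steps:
E = -6 (E = 2*(-3) = -6)
Y(b, s) = -6 - b
(Y(-78, -5) + 22906) + (127² - 1*13428) = ((-6 - 1*(-78)) + 22906) + (127² - 1*13428) = ((-6 + 78) + 22906) + (16129 - 13428) = (72 + 22906) + 2701 = 22978 + 2701 = 25679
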